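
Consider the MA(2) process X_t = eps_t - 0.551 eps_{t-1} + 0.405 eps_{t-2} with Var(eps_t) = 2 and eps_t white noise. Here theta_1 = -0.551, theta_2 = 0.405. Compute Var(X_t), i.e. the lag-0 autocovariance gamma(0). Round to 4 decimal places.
\gamma(0) = 2.9353

For an MA(q) process X_t = eps_t + sum_i theta_i eps_{t-i} with
Var(eps_t) = sigma^2, the variance is
  gamma(0) = sigma^2 * (1 + sum_i theta_i^2).
  sum_i theta_i^2 = (-0.551)^2 + (0.405)^2 = 0.303601 + 0.164025 = 0.467626.
  gamma(0) = 2 * (1 + 0.467626) = 2 * 1.467626 = 2.935252, which rounds to 2.9353.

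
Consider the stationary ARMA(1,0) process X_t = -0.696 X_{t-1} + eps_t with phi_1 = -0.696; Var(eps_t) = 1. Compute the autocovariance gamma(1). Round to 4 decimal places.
\gamma(1) = -1.3499

Multiply the model equation by X_{t-k} and take expectations. With theta_0 = psi_0 = 1 and psi_j the MA(infinity) weights, this gives
  gamma(k) - sum_i phi_i gamma(k-i) = c_k,
  c_k = sigma^2 * sum_{j=k..q} theta_j psi_{j-k}   (c_k = 0 for k > q),
using gamma(-m) = gamma(m).
Pure AR (q = 0): c_0 = sigma^2 = 1, c_k = 0 for k >= 1.
Equations for k = 0 and k = 1 (AR order 1):
  gamma(0) = phi_1 gamma(1) + c_0
  gamma(1) = phi_1 gamma(0) + c_1
Substituting the second into the first: gamma(0) (1 - phi_1^2) = c_0 + phi_1 c_1, so
  gamma(0) = c_0 / (1 - phi_1^2) = 1 / (1 - (-0.696)^2) = 1 / 0.515584 = 1.939548.
  gamma(1) = phi_1 gamma(0) = (-0.696)(1.939548) = -1.349926.
Therefore gamma(1) = -1.3499 (to 4 decimal places).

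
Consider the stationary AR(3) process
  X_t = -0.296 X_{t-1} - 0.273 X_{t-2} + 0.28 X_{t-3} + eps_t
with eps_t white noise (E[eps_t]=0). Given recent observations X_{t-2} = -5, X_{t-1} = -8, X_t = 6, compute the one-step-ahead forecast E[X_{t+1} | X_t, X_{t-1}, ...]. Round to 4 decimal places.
E[X_{t+1} \mid \mathcal F_t] = -0.9920

For an AR(p) model X_t = c + sum_i phi_i X_{t-i} + eps_t, the
one-step-ahead conditional mean is
  E[X_{t+1} | X_t, ...] = c + sum_i phi_i X_{t+1-i}.
Substitute known values:
  E[X_{t+1} | ...] = (-0.296) * (6) + (-0.273) * (-8) + (0.28) * (-5)
                   = -0.9920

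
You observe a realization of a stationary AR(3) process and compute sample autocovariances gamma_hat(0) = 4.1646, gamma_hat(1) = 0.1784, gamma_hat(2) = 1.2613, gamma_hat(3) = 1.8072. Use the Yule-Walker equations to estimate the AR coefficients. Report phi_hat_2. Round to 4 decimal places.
\hat\phi_{2} = 0.2880

The Yule-Walker equations for an AR(p) process read, in matrix form,
  Gamma_p phi = r_p,   with   (Gamma_p)_{ij} = gamma(|i - j|),
                       (r_p)_i = gamma(i),   i,j = 1..p.
Substitute the sample gammas (Toeplitz matrix and right-hand side of size 3):
  Gamma_p = [[4.1646, 0.1784, 1.2613], [0.1784, 4.1646, 0.1784], [1.2613, 0.1784, 4.1646]]
  r_p     = [0.1784, 1.2613, 1.8072]
Written out (R1..R3):
  (R1) 4.1646 phi_1 + 0.1784 phi_2 + 1.2613 phi_3 = 0.1784
  (R2) 0.1784 phi_1 + 4.1646 phi_2 + 0.1784 phi_3 = 1.2613
  (R3) 1.2613 phi_1 + 0.1784 phi_2 + 4.1646 phi_3 = 1.8072
Gaussian elimination:
  R2 <- R2 - (0.1784/4.1646) R1 = R2 - (0.042837) R1:  4.156958 phi_2 + 0.124369 phi_3 = 1.253658
  R3 <- R3 - (1.2613/4.1646) R1 = R3 - (0.302862) R1:  0.124369 phi_2 + 3.7826 phi_3 = 1.753169
  R3 <- R3 - (0.124369/4.156958) R2 = R3 - (0.029918) R2:  3.778879 phi_3 = 1.715662
Back-substitution:
  phi_hat_3 = 1.715662 / 3.778879 = 0.454013
  phi_hat_2 = (1.253658 - (0.124369)(0.454013)) / 4.156958 = 0.287997
  phi_hat_1 = (0.1784 - (0.1784)(0.287997) - (1.2613)(0.454013)) / 4.1646 = -0.107003
So phi_hat = [-0.1070, 0.2880, 0.4540].
Therefore phi_hat_2 = 0.2880.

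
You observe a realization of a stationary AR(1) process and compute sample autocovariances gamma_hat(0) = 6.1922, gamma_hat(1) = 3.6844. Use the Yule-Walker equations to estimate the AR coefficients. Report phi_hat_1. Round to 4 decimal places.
\hat\phi_{1} = 0.5950

The Yule-Walker equations for an AR(p) process read, in matrix form,
  Gamma_p phi = r_p,   with   (Gamma_p)_{ij} = gamma(|i - j|),
                       (r_p)_i = gamma(i),   i,j = 1..p.
Substitute the sample gammas (Toeplitz matrix and right-hand side of size 1):
  Gamma_p = [[6.1922]]
  r_p     = [3.6844]
With p = 1 this is the single equation gamma(0) phi_1 = gamma(1):
  phi_hat_1 = gamma(1) / gamma(0) = 3.6844 / 6.1922 = 0.5950.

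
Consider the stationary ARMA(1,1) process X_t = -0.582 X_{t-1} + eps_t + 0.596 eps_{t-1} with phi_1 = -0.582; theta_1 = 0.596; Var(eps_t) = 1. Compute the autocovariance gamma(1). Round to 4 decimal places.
\gamma(1) = 0.0138

Multiply the model equation by X_{t-k} and take expectations. With theta_0 = psi_0 = 1 and psi_j the MA(infinity) weights, this gives
  gamma(k) - sum_i phi_i gamma(k-i) = c_k,
  c_k = sigma^2 * sum_{j=k..q} theta_j psi_{j-k}   (c_k = 0 for k > q),
using gamma(-m) = gamma(m).
psi-weights needed (psi_j = theta_j + sum_i phi_i psi_{j-i}):
  psi_1 = theta_1 + phi_1 = 0.596 + (-0.582) = 0.014
Right-hand sides:
  c_0 = sigma^2 (1 + theta_1 psi_1) = 1 * (1 + (0.596)(0.014)) = 1 * 1.008344 = 1.008344
  c_1 = sigma^2 theta_1 = 1 * (0.596) = 0.596
  c_2 = 0
Equations for k = 0 and k = 1 (AR order 1):
  gamma(0) = phi_1 gamma(1) + c_0
  gamma(1) = phi_1 gamma(0) + c_1
Substituting the second into the first: gamma(0) (1 - phi_1^2) = c_0 + phi_1 c_1, so
  gamma(0) = (c_0 + phi_1 c_1) / (1 - phi_1^2) = (1.008344 + (-0.582)(0.596)) / (1 - (-0.582)^2) = 0.661472 / 0.661276 = 1.000296.
  gamma(1) = phi_1 gamma(0) + c_1 = (-0.582)(1.000296) + (0.596) = 0.013827.
Therefore gamma(1) = 0.0138 (to 4 decimal places).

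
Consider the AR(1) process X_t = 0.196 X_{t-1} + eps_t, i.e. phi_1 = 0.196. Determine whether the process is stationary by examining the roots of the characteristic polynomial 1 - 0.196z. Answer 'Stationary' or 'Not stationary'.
\text{Stationary}

The AR(p) characteristic polynomial is P(z) = 1 - 0.196z.
Stationarity requires all roots to lie outside the unit circle, i.e. |z| > 1 for every root.
This is linear in z: 1 + (-0.196) z = 0  =>  z = -1/(-0.196) = 5.102041,  |z| = 5.102041.
Moduli of all roots: 5.1020.
All moduli strictly greater than 1? Yes.
Verdict: Stationary.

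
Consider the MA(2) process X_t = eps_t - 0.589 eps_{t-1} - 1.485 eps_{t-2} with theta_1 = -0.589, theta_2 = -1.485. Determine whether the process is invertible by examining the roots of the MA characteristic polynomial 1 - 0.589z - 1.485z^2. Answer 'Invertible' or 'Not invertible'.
\text{Not invertible}

The MA(q) characteristic polynomial is P(z) = 1 - 0.589z - 1.485z^2.
Invertibility requires all roots to lie outside the unit circle, i.e. |z| > 1 for every root.
Set 1 + (-0.589) z + (-1.485) z^2 = 0, i.e. a z^2 + b z + c = 0 with a = -1.485, b = -0.589, c = 1.
Discriminant D = b^2 - 4ac = (-0.589)^2 - 4*(-1.485)*1 = 0.346921 - (-5.94) = 6.286921.
D >= 0, so the roots are real: z = (-b +/- sqrt(D)) / (2a) = (0.589 +/- 2.507373) / (-2.97).
  z_1 = (0.589 + 2.507373) / (-2.97) = -1.0425,   |z_1| = 1.0425.
  z_2 = (0.589 - 2.507373) / (-2.97) = 0.6459,   |z_2| = 0.6459.
Moduli of all roots: 1.0425, 0.6459.
All moduli strictly greater than 1? No.
Verdict: Not invertible.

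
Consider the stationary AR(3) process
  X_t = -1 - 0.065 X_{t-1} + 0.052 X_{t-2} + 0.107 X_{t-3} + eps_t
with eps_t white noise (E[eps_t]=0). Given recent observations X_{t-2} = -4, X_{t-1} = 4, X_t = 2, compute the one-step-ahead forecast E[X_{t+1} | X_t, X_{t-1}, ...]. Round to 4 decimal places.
E[X_{t+1} \mid \mathcal F_t] = -1.3500

For an AR(p) model X_t = c + sum_i phi_i X_{t-i} + eps_t, the
one-step-ahead conditional mean is
  E[X_{t+1} | X_t, ...] = c + sum_i phi_i X_{t+1-i}.
Substitute known values:
  E[X_{t+1} | ...] = -1 + (-0.065) * (2) + (0.052) * (4) + (0.107) * (-4)
                   = -1.3500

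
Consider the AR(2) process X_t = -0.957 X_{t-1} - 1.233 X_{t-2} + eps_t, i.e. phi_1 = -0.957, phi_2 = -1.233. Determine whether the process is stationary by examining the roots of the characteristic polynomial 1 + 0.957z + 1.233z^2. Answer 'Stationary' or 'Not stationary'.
\text{Not stationary}

The AR(p) characteristic polynomial is P(z) = 1 + 0.957z + 1.233z^2.
Stationarity requires all roots to lie outside the unit circle, i.e. |z| > 1 for every root.
Set 1 + (0.957) z + (1.233) z^2 = 0, i.e. a z^2 + b z + c = 0 with a = 1.233, b = 0.957, c = 1.
Discriminant D = b^2 - 4ac = (0.957)^2 - 4*(1.233)*1 = 0.915849 - (4.932) = -4.016151.
D < 0, so the roots are the complex-conjugate pair z = (-b +/- i sqrt(-D)) / (2a) = -0.3881 +/- 0.8127i.
For a conjugate pair |z|^2 = z * conj(z) = (product of roots) = c/a = 1/(1.233) = 0.81103, so |z| = sqrt(0.81103) = 0.9006 for both roots.
Moduli of all roots: 0.9006, 0.9006.
All moduli strictly greater than 1? No.
Verdict: Not stationary.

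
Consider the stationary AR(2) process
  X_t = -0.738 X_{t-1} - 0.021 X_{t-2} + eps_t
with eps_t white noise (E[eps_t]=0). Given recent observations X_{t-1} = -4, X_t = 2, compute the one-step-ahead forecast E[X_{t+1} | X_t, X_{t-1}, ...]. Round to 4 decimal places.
E[X_{t+1} \mid \mathcal F_t] = -1.3920

For an AR(p) model X_t = c + sum_i phi_i X_{t-i} + eps_t, the
one-step-ahead conditional mean is
  E[X_{t+1} | X_t, ...] = c + sum_i phi_i X_{t+1-i}.
Substitute known values:
  E[X_{t+1} | ...] = (-0.738) * (2) + (-0.021) * (-4)
                   = -1.3920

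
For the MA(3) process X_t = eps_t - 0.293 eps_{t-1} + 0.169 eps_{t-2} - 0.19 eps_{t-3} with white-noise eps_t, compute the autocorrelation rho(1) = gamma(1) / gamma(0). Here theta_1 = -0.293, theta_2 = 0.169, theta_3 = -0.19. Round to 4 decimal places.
\rho(1) = -0.3256

For an MA(q) process with theta_0 = 1, the autocovariance is
  gamma(k) = sigma^2 * sum_{i=0..q-k} theta_i * theta_{i+k},
and rho(k) = gamma(k) / gamma(0). Sigma^2 cancels.
  numerator   = (1)*(-0.293) + (-0.293)*(0.169) + (0.169)*(-0.19) = -0.374627.
  denominator = (1)^2 + (-0.293)^2 + (0.169)^2 + (-0.19)^2 = 1.15051.
  rho(1) = -0.374627 / 1.15051 = -0.3256.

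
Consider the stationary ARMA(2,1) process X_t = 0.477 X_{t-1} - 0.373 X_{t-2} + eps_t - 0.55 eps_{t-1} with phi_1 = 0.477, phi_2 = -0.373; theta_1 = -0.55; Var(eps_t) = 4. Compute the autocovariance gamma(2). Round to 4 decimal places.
\gamma(2) = -1.7724

Multiply the model equation by X_{t-k} and take expectations. With theta_0 = psi_0 = 1 and psi_j the MA(infinity) weights, this gives
  gamma(k) - sum_i phi_i gamma(k-i) = c_k,
  c_k = sigma^2 * sum_{j=k..q} theta_j psi_{j-k}   (c_k = 0 for k > q),
using gamma(-m) = gamma(m).
psi-weights needed (psi_j = theta_j + sum_i phi_i psi_{j-i}):
  psi_1 = theta_1 + phi_1 = -0.55 + (0.477) = -0.073
Right-hand sides:
  c_0 = sigma^2 (1 + theta_1 psi_1) = 4 * (1 + (-0.55)(-0.073)) = 4 * 1.04015 = 4.1606
  c_1 = sigma^2 theta_1 = 4 * (-0.55) = -2.2
  c_2 = 0
Equations for k = 0, 1, 2 (AR order 2, c_2 = 0):
  (E0) gamma(0) = phi_1 gamma(1) + phi_2 gamma(2) + c_0
  (E1) gamma(1) = phi_1 gamma(0) + phi_2 gamma(1) + c_1
  (E2) gamma(2) = phi_1 gamma(1) + phi_2 gamma(0)
From (E1): gamma(1) = A gamma(0) + B with
  A = phi_1 / (1 - phi_2) = 0.477 / 1.373 = 0.347414,   B = c_1 / (1 - phi_2) = -2.2 / 1.373 = -1.602331.
Insert (E2) into (E0): gamma(0) (1 - phi_2^2) = phi_1 (1 + phi_2) gamma(1) + c_0.
  phi_1 (1 + phi_2) = (0.477)(0.627) = 0.299079,   1 - phi_2^2 = 0.860871.
Replace gamma(1) by A gamma(0) + B and collect gamma(0):
  gamma(0) [0.860871 - (0.299079)(0.347414)] = (0.299079)(-1.602331) + 4.1606
  gamma(0) * 0.756967 = 3.681377
  gamma(0) = 3.681377 / 0.756967 = 4.863327.
  gamma(1) = A gamma(0) + B = (0.347414)(4.863327) + (-1.602331) = 0.087259.
  gamma(2) = phi_1 gamma(1) + phi_2 gamma(0) = (0.477)(0.087259) + (-0.373)(4.863327) = -1.772398.
Therefore gamma(2) = -1.7724 (to 4 decimal places).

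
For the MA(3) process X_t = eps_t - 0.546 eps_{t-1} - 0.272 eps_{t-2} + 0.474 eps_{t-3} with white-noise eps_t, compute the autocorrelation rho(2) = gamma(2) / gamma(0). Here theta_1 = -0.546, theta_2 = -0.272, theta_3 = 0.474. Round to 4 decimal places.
\rho(2) = -0.3324

For an MA(q) process with theta_0 = 1, the autocovariance is
  gamma(k) = sigma^2 * sum_{i=0..q-k} theta_i * theta_{i+k},
and rho(k) = gamma(k) / gamma(0). Sigma^2 cancels.
  numerator   = (1)*(-0.272) + (-0.546)*(0.474) = -0.530804.
  denominator = (1)^2 + (-0.546)^2 + (-0.272)^2 + (0.474)^2 = 1.596776.
  rho(2) = -0.530804 / 1.596776 = -0.3324.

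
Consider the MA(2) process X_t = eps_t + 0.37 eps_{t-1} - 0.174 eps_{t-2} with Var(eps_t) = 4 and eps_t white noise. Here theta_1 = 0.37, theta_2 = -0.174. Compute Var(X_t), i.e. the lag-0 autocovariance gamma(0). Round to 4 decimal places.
\gamma(0) = 4.6687

For an MA(q) process X_t = eps_t + sum_i theta_i eps_{t-i} with
Var(eps_t) = sigma^2, the variance is
  gamma(0) = sigma^2 * (1 + sum_i theta_i^2).
  sum_i theta_i^2 = (0.37)^2 + (-0.174)^2 = 0.1369 + 0.030276 = 0.167176.
  gamma(0) = 4 * (1 + 0.167176) = 4 * 1.167176 = 4.668704, which rounds to 4.6687.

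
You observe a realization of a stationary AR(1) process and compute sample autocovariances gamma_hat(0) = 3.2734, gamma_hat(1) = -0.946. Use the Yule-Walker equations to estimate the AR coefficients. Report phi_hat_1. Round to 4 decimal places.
\hat\phi_{1} = -0.2890

The Yule-Walker equations for an AR(p) process read, in matrix form,
  Gamma_p phi = r_p,   with   (Gamma_p)_{ij} = gamma(|i - j|),
                       (r_p)_i = gamma(i),   i,j = 1..p.
Substitute the sample gammas (Toeplitz matrix and right-hand side of size 1):
  Gamma_p = [[3.2734]]
  r_p     = [-0.946]
With p = 1 this is the single equation gamma(0) phi_1 = gamma(1):
  phi_hat_1 = gamma(1) / gamma(0) = -0.946 / 3.2734 = -0.2890.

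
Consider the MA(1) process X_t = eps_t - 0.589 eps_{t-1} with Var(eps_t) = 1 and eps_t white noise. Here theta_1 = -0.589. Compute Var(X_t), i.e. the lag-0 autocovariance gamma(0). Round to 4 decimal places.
\gamma(0) = 1.3469

For an MA(q) process X_t = eps_t + sum_i theta_i eps_{t-i} with
Var(eps_t) = sigma^2, the variance is
  gamma(0) = sigma^2 * (1 + sum_i theta_i^2).
  sum_i theta_i^2 = (-0.589)^2 = 0.346921.
  gamma(0) = 1 * (1 + 0.346921) = 1 * 1.346921 = 1.346921, which rounds to 1.3469.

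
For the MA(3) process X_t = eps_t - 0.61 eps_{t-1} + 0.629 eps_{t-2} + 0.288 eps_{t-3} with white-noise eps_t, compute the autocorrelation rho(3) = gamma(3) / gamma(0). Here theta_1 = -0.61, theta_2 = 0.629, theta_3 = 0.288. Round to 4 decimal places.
\rho(3) = 0.1556

For an MA(q) process with theta_0 = 1, the autocovariance is
  gamma(k) = sigma^2 * sum_{i=0..q-k} theta_i * theta_{i+k},
and rho(k) = gamma(k) / gamma(0). Sigma^2 cancels.
  numerator   = (1)*(0.288) = 0.288.
  denominator = (1)^2 + (-0.61)^2 + (0.629)^2 + (0.288)^2 = 1.850685.
  rho(3) = 0.288 / 1.850685 = 0.1556.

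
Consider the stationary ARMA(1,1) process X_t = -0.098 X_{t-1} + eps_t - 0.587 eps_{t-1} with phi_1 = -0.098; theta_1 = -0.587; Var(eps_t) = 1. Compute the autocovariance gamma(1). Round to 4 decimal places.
\gamma(1) = -0.7314

Multiply the model equation by X_{t-k} and take expectations. With theta_0 = psi_0 = 1 and psi_j the MA(infinity) weights, this gives
  gamma(k) - sum_i phi_i gamma(k-i) = c_k,
  c_k = sigma^2 * sum_{j=k..q} theta_j psi_{j-k}   (c_k = 0 for k > q),
using gamma(-m) = gamma(m).
psi-weights needed (psi_j = theta_j + sum_i phi_i psi_{j-i}):
  psi_1 = theta_1 + phi_1 = -0.587 + (-0.098) = -0.685
Right-hand sides:
  c_0 = sigma^2 (1 + theta_1 psi_1) = 1 * (1 + (-0.587)(-0.685)) = 1 * 1.402095 = 1.402095
  c_1 = sigma^2 theta_1 = 1 * (-0.587) = -0.587
  c_2 = 0
Equations for k = 0 and k = 1 (AR order 1):
  gamma(0) = phi_1 gamma(1) + c_0
  gamma(1) = phi_1 gamma(0) + c_1
Substituting the second into the first: gamma(0) (1 - phi_1^2) = c_0 + phi_1 c_1, so
  gamma(0) = (c_0 + phi_1 c_1) / (1 - phi_1^2) = (1.402095 + (-0.098)(-0.587)) / (1 - (-0.098)^2) = 1.459621 / 0.990396 = 1.473775.
  gamma(1) = phi_1 gamma(0) + c_1 = (-0.098)(1.473775) + (-0.587) = -0.73143.
Therefore gamma(1) = -0.7314 (to 4 decimal places).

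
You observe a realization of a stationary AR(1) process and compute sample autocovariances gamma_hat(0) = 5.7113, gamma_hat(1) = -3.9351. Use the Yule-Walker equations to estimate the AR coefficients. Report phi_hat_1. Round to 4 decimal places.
\hat\phi_{1} = -0.6890

The Yule-Walker equations for an AR(p) process read, in matrix form,
  Gamma_p phi = r_p,   with   (Gamma_p)_{ij} = gamma(|i - j|),
                       (r_p)_i = gamma(i),   i,j = 1..p.
Substitute the sample gammas (Toeplitz matrix and right-hand side of size 1):
  Gamma_p = [[5.7113]]
  r_p     = [-3.9351]
With p = 1 this is the single equation gamma(0) phi_1 = gamma(1):
  phi_hat_1 = gamma(1) / gamma(0) = -3.9351 / 5.7113 = -0.6890.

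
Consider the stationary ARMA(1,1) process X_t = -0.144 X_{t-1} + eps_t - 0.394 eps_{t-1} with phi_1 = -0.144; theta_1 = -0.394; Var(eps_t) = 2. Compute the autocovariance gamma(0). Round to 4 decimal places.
\gamma(0) = 2.5911

Multiply the model equation by X_{t-k} and take expectations. With theta_0 = psi_0 = 1 and psi_j the MA(infinity) weights, this gives
  gamma(k) - sum_i phi_i gamma(k-i) = c_k,
  c_k = sigma^2 * sum_{j=k..q} theta_j psi_{j-k}   (c_k = 0 for k > q),
using gamma(-m) = gamma(m).
psi-weights needed (psi_j = theta_j + sum_i phi_i psi_{j-i}):
  psi_1 = theta_1 + phi_1 = -0.394 + (-0.144) = -0.538
Right-hand sides:
  c_0 = sigma^2 (1 + theta_1 psi_1) = 2 * (1 + (-0.394)(-0.538)) = 2 * 1.211972 = 2.423944
  c_1 = sigma^2 theta_1 = 2 * (-0.394) = -0.788
  c_2 = 0
Equations for k = 0 and k = 1 (AR order 1):
  gamma(0) = phi_1 gamma(1) + c_0
  gamma(1) = phi_1 gamma(0) + c_1
Substituting the second into the first: gamma(0) (1 - phi_1^2) = c_0 + phi_1 c_1, so
  gamma(0) = (c_0 + phi_1 c_1) / (1 - phi_1^2) = (2.423944 + (-0.144)(-0.788)) / (1 - (-0.144)^2) = 2.537416 / 0.979264 = 2.591146.
Therefore gamma(0) = 2.5911 (to 4 decimal places).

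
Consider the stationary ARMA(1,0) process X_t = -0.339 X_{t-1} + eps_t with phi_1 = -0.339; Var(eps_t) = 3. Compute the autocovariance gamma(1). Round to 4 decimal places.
\gamma(1) = -1.1490

Multiply the model equation by X_{t-k} and take expectations. With theta_0 = psi_0 = 1 and psi_j the MA(infinity) weights, this gives
  gamma(k) - sum_i phi_i gamma(k-i) = c_k,
  c_k = sigma^2 * sum_{j=k..q} theta_j psi_{j-k}   (c_k = 0 for k > q),
using gamma(-m) = gamma(m).
Pure AR (q = 0): c_0 = sigma^2 = 3, c_k = 0 for k >= 1.
Equations for k = 0 and k = 1 (AR order 1):
  gamma(0) = phi_1 gamma(1) + c_0
  gamma(1) = phi_1 gamma(0) + c_1
Substituting the second into the first: gamma(0) (1 - phi_1^2) = c_0 + phi_1 c_1, so
  gamma(0) = c_0 / (1 - phi_1^2) = 3 / (1 - (-0.339)^2) = 3 / 0.885079 = 3.389528.
  gamma(1) = phi_1 gamma(0) = (-0.339)(3.389528) = -1.14905.
Therefore gamma(1) = -1.1490 (to 4 decimal places).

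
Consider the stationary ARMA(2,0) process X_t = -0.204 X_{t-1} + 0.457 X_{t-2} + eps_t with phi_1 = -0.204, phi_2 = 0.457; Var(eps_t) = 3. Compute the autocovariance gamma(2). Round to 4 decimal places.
\gamma(2) = 2.3561

Multiply the model equation by X_{t-k} and take expectations. With theta_0 = psi_0 = 1 and psi_j the MA(infinity) weights, this gives
  gamma(k) - sum_i phi_i gamma(k-i) = c_k,
  c_k = sigma^2 * sum_{j=k..q} theta_j psi_{j-k}   (c_k = 0 for k > q),
using gamma(-m) = gamma(m).
Pure AR (q = 0): c_0 = sigma^2 = 3, c_k = 0 for k >= 1.
Equations for k = 0, 1, 2 (AR order 2, c_2 = 0):
  (E0) gamma(0) = phi_1 gamma(1) + phi_2 gamma(2) + c_0
  (E1) gamma(1) = phi_1 gamma(0) + phi_2 gamma(1) + c_1
  (E2) gamma(2) = phi_1 gamma(1) + phi_2 gamma(0)
From (E1): gamma(1) = A gamma(0) + B with
  A = phi_1 / (1 - phi_2) = -0.204 / 0.543 = -0.375691,   B = c_1 / (1 - phi_2) = 0 / 0.543 = 0.
Insert (E2) into (E0): gamma(0) (1 - phi_2^2) = phi_1 (1 + phi_2) gamma(1) + c_0.
  phi_1 (1 + phi_2) = (-0.204)(1.457) = -0.297228,   1 - phi_2^2 = 0.791151.
Replace gamma(1) by A gamma(0) + B and collect gamma(0):
  gamma(0) [0.791151 - (-0.297228)(-0.375691)] = c_0 = 3
  gamma(0) * 0.679485 = 3
  gamma(0) = 3 / 0.679485 = 4.415107.
  gamma(1) = A gamma(0) = (-0.375691)(4.415107) = -1.658714.
  gamma(2) = phi_1 gamma(1) + phi_2 gamma(0) = (-0.204)(-1.658714) + (0.457)(4.415107) = 2.356082.
Therefore gamma(2) = 2.3561 (to 4 decimal places).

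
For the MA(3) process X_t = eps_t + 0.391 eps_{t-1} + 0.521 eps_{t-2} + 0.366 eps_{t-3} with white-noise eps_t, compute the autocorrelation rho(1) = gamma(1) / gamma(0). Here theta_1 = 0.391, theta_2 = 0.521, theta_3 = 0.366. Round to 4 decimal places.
\rho(1) = 0.5040

For an MA(q) process with theta_0 = 1, the autocovariance is
  gamma(k) = sigma^2 * sum_{i=0..q-k} theta_i * theta_{i+k},
and rho(k) = gamma(k) / gamma(0). Sigma^2 cancels.
  numerator   = (1)*(0.391) + (0.391)*(0.521) + (0.521)*(0.366) = 0.785397.
  denominator = (1)^2 + (0.391)^2 + (0.521)^2 + (0.366)^2 = 1.558278.
  rho(1) = 0.785397 / 1.558278 = 0.5040.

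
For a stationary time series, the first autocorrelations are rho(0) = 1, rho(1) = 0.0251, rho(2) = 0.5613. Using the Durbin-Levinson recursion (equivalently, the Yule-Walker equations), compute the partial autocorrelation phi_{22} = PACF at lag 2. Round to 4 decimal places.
\phi_{22} = 0.5610

The PACF at lag k is phi_{kk}, the last component of the solution
to the Yule-Walker system G_k phi = r_k where
  (G_k)_{ij} = rho(|i - j|), (r_k)_i = rho(i), i,j = 1..k.
Equivalently, Durbin-Levinson gives phi_{kk} iteratively:
  phi_{11} = rho(1)
  phi_{kk} = [rho(k) - sum_{j=1..k-1} phi_{k-1,j} rho(k-j)]
            / [1 - sum_{j=1..k-1} phi_{k-1,j} rho(j)],
  phi_{k,j} = phi_{k-1,j} - phi_{kk} phi_{k-1,k-j},  j = 1..k-1.
Step k = 1:
  phi_11 = rho(1) = 0.0251.
Step k = 2:
  phi_22 = [rho(2) - phi_11 rho(1)] / [1 - phi_11 rho(1)] = [0.5613 - (0.0251)(0.0251)] / [1 - (0.0251)(0.0251)]
         = 0.56066999 / 0.99936999 = 0.561.
Therefore phi_{22} = 0.5610.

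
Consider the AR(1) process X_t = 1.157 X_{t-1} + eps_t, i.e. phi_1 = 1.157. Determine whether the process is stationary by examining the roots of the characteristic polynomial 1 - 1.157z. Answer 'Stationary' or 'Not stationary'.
\text{Not stationary}

The AR(p) characteristic polynomial is P(z) = 1 - 1.157z.
Stationarity requires all roots to lie outside the unit circle, i.e. |z| > 1 for every root.
This is linear in z: 1 + (-1.157) z = 0  =>  z = -1/(-1.157) = 0.864304,  |z| = 0.864304.
Moduli of all roots: 0.8643.
All moduli strictly greater than 1? No.
Verdict: Not stationary.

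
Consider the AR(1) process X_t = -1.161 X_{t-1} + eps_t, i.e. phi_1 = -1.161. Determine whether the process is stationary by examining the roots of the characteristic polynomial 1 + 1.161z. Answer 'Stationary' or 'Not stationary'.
\text{Not stationary}

The AR(p) characteristic polynomial is P(z) = 1 + 1.161z.
Stationarity requires all roots to lie outside the unit circle, i.e. |z| > 1 for every root.
This is linear in z: 1 + (1.161) z = 0  =>  z = -1/(1.161) = -0.861326,  |z| = 0.861326.
Moduli of all roots: 0.8613.
All moduli strictly greater than 1? No.
Verdict: Not stationary.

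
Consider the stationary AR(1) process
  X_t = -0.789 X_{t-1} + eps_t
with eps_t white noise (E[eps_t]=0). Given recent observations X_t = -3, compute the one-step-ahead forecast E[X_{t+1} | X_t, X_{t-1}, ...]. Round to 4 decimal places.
E[X_{t+1} \mid \mathcal F_t] = 2.3670

For an AR(p) model X_t = c + sum_i phi_i X_{t-i} + eps_t, the
one-step-ahead conditional mean is
  E[X_{t+1} | X_t, ...] = c + sum_i phi_i X_{t+1-i}.
Substitute known values:
  E[X_{t+1} | ...] = (-0.789) * (-3)
                   = 2.3670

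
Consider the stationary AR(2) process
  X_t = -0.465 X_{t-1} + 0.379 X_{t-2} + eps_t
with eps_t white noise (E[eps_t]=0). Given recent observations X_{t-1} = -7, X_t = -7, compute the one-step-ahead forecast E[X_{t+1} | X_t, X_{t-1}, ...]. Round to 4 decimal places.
E[X_{t+1} \mid \mathcal F_t] = 0.6020

For an AR(p) model X_t = c + sum_i phi_i X_{t-i} + eps_t, the
one-step-ahead conditional mean is
  E[X_{t+1} | X_t, ...] = c + sum_i phi_i X_{t+1-i}.
Substitute known values:
  E[X_{t+1} | ...] = (-0.465) * (-7) + (0.379) * (-7)
                   = 0.6020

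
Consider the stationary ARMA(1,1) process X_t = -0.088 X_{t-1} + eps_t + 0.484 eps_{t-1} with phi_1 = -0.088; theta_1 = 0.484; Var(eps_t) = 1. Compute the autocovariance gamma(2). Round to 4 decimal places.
\gamma(2) = -0.0336

Multiply the model equation by X_{t-k} and take expectations. With theta_0 = psi_0 = 1 and psi_j the MA(infinity) weights, this gives
  gamma(k) - sum_i phi_i gamma(k-i) = c_k,
  c_k = sigma^2 * sum_{j=k..q} theta_j psi_{j-k}   (c_k = 0 for k > q),
using gamma(-m) = gamma(m).
psi-weights needed (psi_j = theta_j + sum_i phi_i psi_{j-i}):
  psi_1 = theta_1 + phi_1 = 0.484 + (-0.088) = 0.396
Right-hand sides:
  c_0 = sigma^2 (1 + theta_1 psi_1) = 1 * (1 + (0.484)(0.396)) = 1 * 1.191664 = 1.191664
  c_1 = sigma^2 theta_1 = 1 * (0.484) = 0.484
  c_2 = 0
Equations for k = 0 and k = 1 (AR order 1):
  gamma(0) = phi_1 gamma(1) + c_0
  gamma(1) = phi_1 gamma(0) + c_1
Substituting the second into the first: gamma(0) (1 - phi_1^2) = c_0 + phi_1 c_1, so
  gamma(0) = (c_0 + phi_1 c_1) / (1 - phi_1^2) = (1.191664 + (-0.088)(0.484)) / (1 - (-0.088)^2) = 1.149072 / 0.992256 = 1.15804.
  gamma(1) = phi_1 gamma(0) + c_1 = (-0.088)(1.15804) + (0.484) = 0.382092.
For k = 2 (> q): gamma(2) = phi_1 gamma(1) = (-0.088)(0.382092) = -0.033624.
Therefore gamma(2) = -0.0336 (to 4 decimal places).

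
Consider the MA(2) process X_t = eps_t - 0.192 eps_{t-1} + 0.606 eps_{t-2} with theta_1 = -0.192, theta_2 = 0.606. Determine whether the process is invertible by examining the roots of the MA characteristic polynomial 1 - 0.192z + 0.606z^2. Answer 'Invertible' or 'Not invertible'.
\text{Invertible}

The MA(q) characteristic polynomial is P(z) = 1 - 0.192z + 0.606z^2.
Invertibility requires all roots to lie outside the unit circle, i.e. |z| > 1 for every root.
Set 1 + (-0.192) z + (0.606) z^2 = 0, i.e. a z^2 + b z + c = 0 with a = 0.606, b = -0.192, c = 1.
Discriminant D = b^2 - 4ac = (-0.192)^2 - 4*(0.606)*1 = 0.036864 - (2.424) = -2.387136.
D < 0, so the roots are the complex-conjugate pair z = (-b +/- i sqrt(-D)) / (2a) = 0.1584 +/- 1.2748i.
For a conjugate pair |z|^2 = z * conj(z) = (product of roots) = c/a = 1/(0.606) = 1.650165, so |z| = sqrt(1.650165) = 1.2846 for both roots.
Moduli of all roots: 1.2846, 1.2846.
All moduli strictly greater than 1? Yes.
Verdict: Invertible.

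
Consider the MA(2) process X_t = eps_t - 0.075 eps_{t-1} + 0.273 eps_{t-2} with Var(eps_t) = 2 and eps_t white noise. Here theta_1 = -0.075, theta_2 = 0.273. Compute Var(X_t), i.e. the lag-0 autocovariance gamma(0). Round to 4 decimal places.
\gamma(0) = 2.1603

For an MA(q) process X_t = eps_t + sum_i theta_i eps_{t-i} with
Var(eps_t) = sigma^2, the variance is
  gamma(0) = sigma^2 * (1 + sum_i theta_i^2).
  sum_i theta_i^2 = (-0.075)^2 + (0.273)^2 = 0.005625 + 0.074529 = 0.080154.
  gamma(0) = 2 * (1 + 0.080154) = 2 * 1.080154 = 2.160308, which rounds to 2.1603.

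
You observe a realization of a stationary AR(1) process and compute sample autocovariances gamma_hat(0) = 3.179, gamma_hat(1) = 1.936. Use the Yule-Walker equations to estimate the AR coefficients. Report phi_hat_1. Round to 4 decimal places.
\hat\phi_{1} = 0.6090

The Yule-Walker equations for an AR(p) process read, in matrix form,
  Gamma_p phi = r_p,   with   (Gamma_p)_{ij} = gamma(|i - j|),
                       (r_p)_i = gamma(i),   i,j = 1..p.
Substitute the sample gammas (Toeplitz matrix and right-hand side of size 1):
  Gamma_p = [[3.179]]
  r_p     = [1.936]
With p = 1 this is the single equation gamma(0) phi_1 = gamma(1):
  phi_hat_1 = gamma(1) / gamma(0) = 1.936 / 3.179 = 0.6090.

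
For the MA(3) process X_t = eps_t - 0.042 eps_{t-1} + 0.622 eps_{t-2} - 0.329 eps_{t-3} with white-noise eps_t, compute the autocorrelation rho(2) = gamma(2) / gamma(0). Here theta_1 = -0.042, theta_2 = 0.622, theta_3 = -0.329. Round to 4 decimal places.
\rho(2) = 0.4248

For an MA(q) process with theta_0 = 1, the autocovariance is
  gamma(k) = sigma^2 * sum_{i=0..q-k} theta_i * theta_{i+k},
and rho(k) = gamma(k) / gamma(0). Sigma^2 cancels.
  numerator   = (1)*(0.622) + (-0.042)*(-0.329) = 0.635818.
  denominator = (1)^2 + (-0.042)^2 + (0.622)^2 + (-0.329)^2 = 1.496889.
  rho(2) = 0.635818 / 1.496889 = 0.4248.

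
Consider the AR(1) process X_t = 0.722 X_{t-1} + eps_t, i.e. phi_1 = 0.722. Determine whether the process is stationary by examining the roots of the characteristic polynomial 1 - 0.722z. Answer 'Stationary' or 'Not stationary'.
\text{Stationary}

The AR(p) characteristic polynomial is P(z) = 1 - 0.722z.
Stationarity requires all roots to lie outside the unit circle, i.e. |z| > 1 for every root.
This is linear in z: 1 + (-0.722) z = 0  =>  z = -1/(-0.722) = 1.385042,  |z| = 1.385042.
Moduli of all roots: 1.3850.
All moduli strictly greater than 1? Yes.
Verdict: Stationary.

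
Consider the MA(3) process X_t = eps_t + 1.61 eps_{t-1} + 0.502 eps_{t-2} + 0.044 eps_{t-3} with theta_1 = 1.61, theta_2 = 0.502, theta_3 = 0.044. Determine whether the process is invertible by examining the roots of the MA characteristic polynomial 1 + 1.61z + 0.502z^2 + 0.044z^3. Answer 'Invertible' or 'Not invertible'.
\text{Not invertible}

The MA(q) characteristic polynomial is P(z) = 1 + 1.61z + 0.502z^2 + 0.044z^3.
Invertibility requires all roots to lie outside the unit circle, i.e. |z| > 1 for every root.
Degree 3: look for a simple real root z0 first, then factor out (1 - z/z0) and solve the remaining quadratic.
Testing z0 = -5: P(-5) = 1 + (1.61)(-5) + (0.502)(-5)^2 + (0.044)(-5)^3
  = 1 + (-8.05) + (12.55) + (-5.5) = 0.  So z_0 = -5 is a root, |z_0| = 5.
Divide out the factor (1 + 0.2 z) = (1 - z/z0) (since 1/z0 = -0.2):
  P(z) = (1 + 0.2 z)(1 + (1.41) z + (0.22) z^2)
  [check: z-coef 1.41 - (-0.2) = 1.61; z^2-coef 0.22 - (-0.2)(1.41) = 0.502; z^3-coef -(-0.2)(0.22) = 0.044.]
Remaining roots from the quadratic factor 1 + (1.41) z + (0.22) z^2:
  Set 1 + (1.41) z + (0.22) z^2 = 0, i.e. a z^2 + b z + c = 0 with a = 0.22, b = 1.41, c = 1.
  Discriminant D = b^2 - 4ac = (1.41)^2 - 4*(0.22)*1 = 1.9881 - (0.88) = 1.1081.
  D >= 0, so the roots are real: z = (-b +/- sqrt(D)) / (2a) = (-1.41 +/- 1.052663) / (0.44).
    z_1 = (-1.41 + 1.052663) / (0.44) = -0.8121,   |z_1| = 0.8121.
    z_2 = (-1.41 - 1.052663) / (0.44) = -5.597,   |z_2| = 5.597.
Moduli of all roots: 5.0000, 0.8121, 5.5970.
All moduli strictly greater than 1? No.
Verdict: Not invertible.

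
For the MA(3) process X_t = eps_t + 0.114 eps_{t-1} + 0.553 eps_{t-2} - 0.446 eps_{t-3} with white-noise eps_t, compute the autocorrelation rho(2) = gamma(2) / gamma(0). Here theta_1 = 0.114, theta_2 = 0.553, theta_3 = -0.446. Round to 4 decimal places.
\rho(2) = 0.3309

For an MA(q) process with theta_0 = 1, the autocovariance is
  gamma(k) = sigma^2 * sum_{i=0..q-k} theta_i * theta_{i+k},
and rho(k) = gamma(k) / gamma(0). Sigma^2 cancels.
  numerator   = (1)*(0.553) + (0.114)*(-0.446) = 0.502156.
  denominator = (1)^2 + (0.114)^2 + (0.553)^2 + (-0.446)^2 = 1.517721.
  rho(2) = 0.502156 / 1.517721 = 0.3309.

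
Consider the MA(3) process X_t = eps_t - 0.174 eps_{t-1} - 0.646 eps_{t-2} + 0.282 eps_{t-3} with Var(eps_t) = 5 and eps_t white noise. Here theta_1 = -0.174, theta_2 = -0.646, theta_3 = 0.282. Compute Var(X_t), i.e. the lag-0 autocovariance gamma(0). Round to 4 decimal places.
\gamma(0) = 7.6356

For an MA(q) process X_t = eps_t + sum_i theta_i eps_{t-i} with
Var(eps_t) = sigma^2, the variance is
  gamma(0) = sigma^2 * (1 + sum_i theta_i^2).
  sum_i theta_i^2 = (-0.174)^2 + (-0.646)^2 + (0.282)^2 = 0.030276 + 0.417316 + 0.079524 = 0.527116.
  gamma(0) = 5 * (1 + 0.527116) = 5 * 1.527116 = 7.63558, which rounds to 7.6356.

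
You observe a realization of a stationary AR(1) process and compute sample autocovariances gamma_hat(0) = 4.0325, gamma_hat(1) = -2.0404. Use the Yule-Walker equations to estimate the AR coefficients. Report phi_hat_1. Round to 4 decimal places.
\hat\phi_{1} = -0.5060

The Yule-Walker equations for an AR(p) process read, in matrix form,
  Gamma_p phi = r_p,   with   (Gamma_p)_{ij} = gamma(|i - j|),
                       (r_p)_i = gamma(i),   i,j = 1..p.
Substitute the sample gammas (Toeplitz matrix and right-hand side of size 1):
  Gamma_p = [[4.0325]]
  r_p     = [-2.0404]
With p = 1 this is the single equation gamma(0) phi_1 = gamma(1):
  phi_hat_1 = gamma(1) / gamma(0) = -2.0404 / 4.0325 = -0.5060.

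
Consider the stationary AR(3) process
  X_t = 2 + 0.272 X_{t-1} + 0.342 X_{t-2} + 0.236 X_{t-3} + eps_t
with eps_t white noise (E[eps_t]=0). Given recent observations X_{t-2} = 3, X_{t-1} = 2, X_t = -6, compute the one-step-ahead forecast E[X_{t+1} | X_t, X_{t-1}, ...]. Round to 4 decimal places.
E[X_{t+1} \mid \mathcal F_t] = 1.7600

For an AR(p) model X_t = c + sum_i phi_i X_{t-i} + eps_t, the
one-step-ahead conditional mean is
  E[X_{t+1} | X_t, ...] = c + sum_i phi_i X_{t+1-i}.
Substitute known values:
  E[X_{t+1} | ...] = 2 + (0.272) * (-6) + (0.342) * (2) + (0.236) * (3)
                   = 1.7600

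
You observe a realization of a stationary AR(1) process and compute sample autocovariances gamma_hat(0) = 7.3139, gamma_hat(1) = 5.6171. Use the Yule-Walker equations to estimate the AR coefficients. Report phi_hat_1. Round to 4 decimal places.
\hat\phi_{1} = 0.7680

The Yule-Walker equations for an AR(p) process read, in matrix form,
  Gamma_p phi = r_p,   with   (Gamma_p)_{ij} = gamma(|i - j|),
                       (r_p)_i = gamma(i),   i,j = 1..p.
Substitute the sample gammas (Toeplitz matrix and right-hand side of size 1):
  Gamma_p = [[7.3139]]
  r_p     = [5.6171]
With p = 1 this is the single equation gamma(0) phi_1 = gamma(1):
  phi_hat_1 = gamma(1) / gamma(0) = 5.6171 / 7.3139 = 0.7680.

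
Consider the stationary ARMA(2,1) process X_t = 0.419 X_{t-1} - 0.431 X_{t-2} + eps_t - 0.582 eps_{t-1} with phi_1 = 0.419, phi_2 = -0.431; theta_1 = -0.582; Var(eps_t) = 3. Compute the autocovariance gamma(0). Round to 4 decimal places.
\gamma(0) = 4.0215

Multiply the model equation by X_{t-k} and take expectations. With theta_0 = psi_0 = 1 and psi_j the MA(infinity) weights, this gives
  gamma(k) - sum_i phi_i gamma(k-i) = c_k,
  c_k = sigma^2 * sum_{j=k..q} theta_j psi_{j-k}   (c_k = 0 for k > q),
using gamma(-m) = gamma(m).
psi-weights needed (psi_j = theta_j + sum_i phi_i psi_{j-i}):
  psi_1 = theta_1 + phi_1 = -0.582 + (0.419) = -0.163
Right-hand sides:
  c_0 = sigma^2 (1 + theta_1 psi_1) = 3 * (1 + (-0.582)(-0.163)) = 3 * 1.094866 = 3.284598
  c_1 = sigma^2 theta_1 = 3 * (-0.582) = -1.746
  c_2 = 0
Equations for k = 0, 1, 2 (AR order 2, c_2 = 0):
  (E0) gamma(0) = phi_1 gamma(1) + phi_2 gamma(2) + c_0
  (E1) gamma(1) = phi_1 gamma(0) + phi_2 gamma(1) + c_1
  (E2) gamma(2) = phi_1 gamma(1) + phi_2 gamma(0)
From (E1): gamma(1) = A gamma(0) + B with
  A = phi_1 / (1 - phi_2) = 0.419 / 1.431 = 0.292802,   B = c_1 / (1 - phi_2) = -1.746 / 1.431 = -1.220126.
Insert (E2) into (E0): gamma(0) (1 - phi_2^2) = phi_1 (1 + phi_2) gamma(1) + c_0.
  phi_1 (1 + phi_2) = (0.419)(0.569) = 0.238411,   1 - phi_2^2 = 0.814239.
Replace gamma(1) by A gamma(0) + B and collect gamma(0):
  gamma(0) [0.814239 - (0.238411)(0.292802)] = (0.238411)(-1.220126) + 3.284598
  gamma(0) * 0.744432 = 2.993707
  gamma(0) = 2.993707 / 0.744432 = 4.021466.
Therefore gamma(0) = 4.0215 (to 4 decimal places).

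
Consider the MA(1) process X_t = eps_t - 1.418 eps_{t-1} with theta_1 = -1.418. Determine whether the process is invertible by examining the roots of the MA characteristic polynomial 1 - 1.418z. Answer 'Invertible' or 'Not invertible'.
\text{Not invertible}

The MA(q) characteristic polynomial is P(z) = 1 - 1.418z.
Invertibility requires all roots to lie outside the unit circle, i.e. |z| > 1 for every root.
This is linear in z: 1 + (-1.418) z = 0  =>  z = -1/(-1.418) = 0.705219,  |z| = 0.705219.
Moduli of all roots: 0.7052.
All moduli strictly greater than 1? No.
Verdict: Not invertible.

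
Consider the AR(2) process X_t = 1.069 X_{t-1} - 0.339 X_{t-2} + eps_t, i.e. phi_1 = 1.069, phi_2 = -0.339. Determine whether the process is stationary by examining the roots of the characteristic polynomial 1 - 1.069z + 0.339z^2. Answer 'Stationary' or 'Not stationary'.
\text{Stationary}

The AR(p) characteristic polynomial is P(z) = 1 - 1.069z + 0.339z^2.
Stationarity requires all roots to lie outside the unit circle, i.e. |z| > 1 for every root.
Set 1 + (-1.069) z + (0.339) z^2 = 0, i.e. a z^2 + b z + c = 0 with a = 0.339, b = -1.069, c = 1.
Discriminant D = b^2 - 4ac = (-1.069)^2 - 4*(0.339)*1 = 1.142761 - (1.356) = -0.213239.
D < 0, so the roots are the complex-conjugate pair z = (-b +/- i sqrt(-D)) / (2a) = 1.5767 +/- 0.6811i.
For a conjugate pair |z|^2 = z * conj(z) = (product of roots) = c/a = 1/(0.339) = 2.949853, so |z| = sqrt(2.949853) = 1.7175 for both roots.
Moduli of all roots: 1.7175, 1.7175.
All moduli strictly greater than 1? Yes.
Verdict: Stationary.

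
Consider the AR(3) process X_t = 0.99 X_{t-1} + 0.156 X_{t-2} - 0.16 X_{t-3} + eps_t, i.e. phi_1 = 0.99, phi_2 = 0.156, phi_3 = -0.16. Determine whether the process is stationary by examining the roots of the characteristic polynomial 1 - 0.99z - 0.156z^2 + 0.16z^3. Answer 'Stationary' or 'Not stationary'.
\text{Stationary}

The AR(p) characteristic polynomial is P(z) = 1 - 0.99z - 0.156z^2 + 0.16z^3.
Stationarity requires all roots to lie outside the unit circle, i.e. |z| > 1 for every root.
Degree 3: look for a simple real root z0 first, then factor out (1 - z/z0) and solve the remaining quadratic.
Testing z0 = -2.5: P(-2.5) = 1 + (-0.99)(-2.5) + (-0.156)(-2.5)^2 + (0.16)(-2.5)^3
  = 1 + (2.475) + (-0.975) + (-2.5) = 0.  So z_0 = -2.5 is a root, |z_0| = 2.5.
Divide out the factor (1 + 0.4 z) = (1 - z/z0) (since 1/z0 = -0.4):
  P(z) = (1 + 0.4 z)(1 + (-1.39) z + (0.4) z^2)
  [check: z-coef -1.39 - (-0.4) = -0.99; z^2-coef 0.4 - (-0.4)(-1.39) = -0.156; z^3-coef -(-0.4)(0.4) = 0.16.]
Remaining roots from the quadratic factor 1 + (-1.39) z + (0.4) z^2:
  Set 1 + (-1.39) z + (0.4) z^2 = 0, i.e. a z^2 + b z + c = 0 with a = 0.4, b = -1.39, c = 1.
  Discriminant D = b^2 - 4ac = (-1.39)^2 - 4*(0.4)*1 = 1.9321 - (1.6) = 0.3321.
  D >= 0, so the roots are real: z = (-b +/- sqrt(D)) / (2a) = (1.39 +/- 0.576281) / (0.8).
    z_1 = (1.39 + 0.576281) / (0.8) = 2.4579,   |z_1| = 2.4579.
    z_2 = (1.39 - 0.576281) / (0.8) = 1.0171,   |z_2| = 1.0171.
Moduli of all roots: 2.5000, 2.4579, 1.0171.
All moduli strictly greater than 1? Yes.
Verdict: Stationary.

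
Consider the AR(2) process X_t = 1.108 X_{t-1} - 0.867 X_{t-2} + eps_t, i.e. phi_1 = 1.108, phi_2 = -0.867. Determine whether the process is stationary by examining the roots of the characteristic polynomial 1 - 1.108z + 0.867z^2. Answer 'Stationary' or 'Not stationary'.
\text{Stationary}

The AR(p) characteristic polynomial is P(z) = 1 - 1.108z + 0.867z^2.
Stationarity requires all roots to lie outside the unit circle, i.e. |z| > 1 for every root.
Set 1 + (-1.108) z + (0.867) z^2 = 0, i.e. a z^2 + b z + c = 0 with a = 0.867, b = -1.108, c = 1.
Discriminant D = b^2 - 4ac = (-1.108)^2 - 4*(0.867)*1 = 1.227664 - (3.468) = -2.240336.
D < 0, so the roots are the complex-conjugate pair z = (-b +/- i sqrt(-D)) / (2a) = 0.639 +/- 0.8632i.
For a conjugate pair |z|^2 = z * conj(z) = (product of roots) = c/a = 1/(0.867) = 1.153403, so |z| = sqrt(1.153403) = 1.074 for both roots.
Moduli of all roots: 1.0740, 1.0740.
All moduli strictly greater than 1? Yes.
Verdict: Stationary.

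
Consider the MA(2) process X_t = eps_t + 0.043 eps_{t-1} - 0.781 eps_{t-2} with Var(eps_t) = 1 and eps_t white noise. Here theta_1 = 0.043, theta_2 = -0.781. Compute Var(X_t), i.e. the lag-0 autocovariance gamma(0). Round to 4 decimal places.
\gamma(0) = 1.6118

For an MA(q) process X_t = eps_t + sum_i theta_i eps_{t-i} with
Var(eps_t) = sigma^2, the variance is
  gamma(0) = sigma^2 * (1 + sum_i theta_i^2).
  sum_i theta_i^2 = (0.043)^2 + (-0.781)^2 = 0.001849 + 0.609961 = 0.61181.
  gamma(0) = 1 * (1 + 0.61181) = 1 * 1.61181 = 1.61181, which rounds to 1.6118.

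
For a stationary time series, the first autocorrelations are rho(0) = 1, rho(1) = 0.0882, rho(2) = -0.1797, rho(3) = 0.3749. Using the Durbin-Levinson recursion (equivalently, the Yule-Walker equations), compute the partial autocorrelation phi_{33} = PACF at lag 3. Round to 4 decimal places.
\phi_{33} = 0.4289

The PACF at lag k is phi_{kk}, the last component of the solution
to the Yule-Walker system G_k phi = r_k where
  (G_k)_{ij} = rho(|i - j|), (r_k)_i = rho(i), i,j = 1..k.
Equivalently, Durbin-Levinson gives phi_{kk} iteratively:
  phi_{11} = rho(1)
  phi_{kk} = [rho(k) - sum_{j=1..k-1} phi_{k-1,j} rho(k-j)]
            / [1 - sum_{j=1..k-1} phi_{k-1,j} rho(j)],
  phi_{k,j} = phi_{k-1,j} - phi_{kk} phi_{k-1,k-j},  j = 1..k-1.
Step k = 1:
  phi_11 = rho(1) = 0.0882.
Step k = 2:
  phi_22 = [rho(2) - phi_11 rho(1)] / [1 - phi_11 rho(1)] = [-0.1797 - (0.0882)(0.0882)] / [1 - (0.0882)(0.0882)]
         = -0.18747924 / 0.99222076 = -0.188949.
  Update: phi_21 = phi_11 - phi_22 phi_11 = 0.0882 - (-0.188949)(0.0882) = 0.104865.
Step k = 3:
  phi_33 = [rho(3) - phi_21 rho(2) - phi_22 rho(1)] / [1 - phi_21 rho(1) - phi_22 rho(2)]
    numerator   = 0.3749 - (0.104865)(-0.1797) - (-0.188949)(0.0882) = 0.41040961
    denominator = 1 - (0.104865)(0.0882) - (-0.188949)(-0.1797) = 0.95679672
  phi_33 = 0.41040961 / 0.95679672 = 0.4289.
Therefore phi_{33} = 0.4289.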